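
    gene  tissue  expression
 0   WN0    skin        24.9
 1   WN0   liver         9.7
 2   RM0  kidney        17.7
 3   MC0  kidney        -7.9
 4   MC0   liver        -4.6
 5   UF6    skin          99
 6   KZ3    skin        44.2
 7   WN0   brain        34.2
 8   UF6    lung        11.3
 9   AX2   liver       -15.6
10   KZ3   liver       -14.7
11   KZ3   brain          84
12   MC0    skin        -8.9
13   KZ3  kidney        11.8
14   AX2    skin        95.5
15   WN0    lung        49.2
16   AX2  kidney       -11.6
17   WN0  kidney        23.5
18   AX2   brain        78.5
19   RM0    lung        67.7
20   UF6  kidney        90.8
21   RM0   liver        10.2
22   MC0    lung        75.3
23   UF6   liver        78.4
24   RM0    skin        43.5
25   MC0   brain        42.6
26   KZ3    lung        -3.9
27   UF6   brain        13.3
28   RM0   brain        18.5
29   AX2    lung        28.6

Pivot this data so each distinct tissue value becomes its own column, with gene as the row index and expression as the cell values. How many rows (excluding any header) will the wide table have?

6 distinct gene values → 6 rows.

6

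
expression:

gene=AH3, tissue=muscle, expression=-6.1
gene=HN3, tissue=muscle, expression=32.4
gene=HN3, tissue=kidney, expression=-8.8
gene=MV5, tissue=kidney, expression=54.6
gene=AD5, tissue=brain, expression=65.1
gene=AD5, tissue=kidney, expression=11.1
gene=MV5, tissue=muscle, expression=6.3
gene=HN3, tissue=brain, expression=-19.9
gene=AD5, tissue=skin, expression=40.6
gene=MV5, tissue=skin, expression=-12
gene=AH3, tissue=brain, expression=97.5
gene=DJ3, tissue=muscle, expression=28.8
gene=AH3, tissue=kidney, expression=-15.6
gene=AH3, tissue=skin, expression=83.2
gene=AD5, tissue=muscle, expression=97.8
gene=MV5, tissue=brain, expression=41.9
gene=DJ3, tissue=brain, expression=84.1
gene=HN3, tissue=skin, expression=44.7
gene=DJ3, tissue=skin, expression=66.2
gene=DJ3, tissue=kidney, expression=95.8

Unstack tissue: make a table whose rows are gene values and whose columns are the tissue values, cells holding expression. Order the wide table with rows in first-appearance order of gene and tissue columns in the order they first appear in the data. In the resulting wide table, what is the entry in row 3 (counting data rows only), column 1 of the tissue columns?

6.3

With rows in first-appearance order of gene, row 3 is gene=MV5. tissue columns in first-appearance order: muscle, kidney, brain, skin; column 1 is muscle.
Long rows with gene=MV5, tissue=muscle: expression = 6.3.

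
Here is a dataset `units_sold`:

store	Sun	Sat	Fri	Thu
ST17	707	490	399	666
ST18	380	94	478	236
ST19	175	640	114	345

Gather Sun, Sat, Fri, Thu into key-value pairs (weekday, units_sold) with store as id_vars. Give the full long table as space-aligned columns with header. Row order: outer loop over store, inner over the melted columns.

store  weekday  units_sold
ST17   Sun      707       
ST17   Sat      490       
ST17   Fri      399       
ST17   Thu      666       
ST18   Sun      380       
ST18   Sat      94        
ST18   Fri      478       
ST18   Thu      236       
ST19   Sun      175       
ST19   Sat      640       
ST19   Fri      114       
ST19   Thu      345       

Each (store, column) pair becomes one row: 3 × 4 = 12 rows.
For example, (ST17, Sun) → units_sold=707.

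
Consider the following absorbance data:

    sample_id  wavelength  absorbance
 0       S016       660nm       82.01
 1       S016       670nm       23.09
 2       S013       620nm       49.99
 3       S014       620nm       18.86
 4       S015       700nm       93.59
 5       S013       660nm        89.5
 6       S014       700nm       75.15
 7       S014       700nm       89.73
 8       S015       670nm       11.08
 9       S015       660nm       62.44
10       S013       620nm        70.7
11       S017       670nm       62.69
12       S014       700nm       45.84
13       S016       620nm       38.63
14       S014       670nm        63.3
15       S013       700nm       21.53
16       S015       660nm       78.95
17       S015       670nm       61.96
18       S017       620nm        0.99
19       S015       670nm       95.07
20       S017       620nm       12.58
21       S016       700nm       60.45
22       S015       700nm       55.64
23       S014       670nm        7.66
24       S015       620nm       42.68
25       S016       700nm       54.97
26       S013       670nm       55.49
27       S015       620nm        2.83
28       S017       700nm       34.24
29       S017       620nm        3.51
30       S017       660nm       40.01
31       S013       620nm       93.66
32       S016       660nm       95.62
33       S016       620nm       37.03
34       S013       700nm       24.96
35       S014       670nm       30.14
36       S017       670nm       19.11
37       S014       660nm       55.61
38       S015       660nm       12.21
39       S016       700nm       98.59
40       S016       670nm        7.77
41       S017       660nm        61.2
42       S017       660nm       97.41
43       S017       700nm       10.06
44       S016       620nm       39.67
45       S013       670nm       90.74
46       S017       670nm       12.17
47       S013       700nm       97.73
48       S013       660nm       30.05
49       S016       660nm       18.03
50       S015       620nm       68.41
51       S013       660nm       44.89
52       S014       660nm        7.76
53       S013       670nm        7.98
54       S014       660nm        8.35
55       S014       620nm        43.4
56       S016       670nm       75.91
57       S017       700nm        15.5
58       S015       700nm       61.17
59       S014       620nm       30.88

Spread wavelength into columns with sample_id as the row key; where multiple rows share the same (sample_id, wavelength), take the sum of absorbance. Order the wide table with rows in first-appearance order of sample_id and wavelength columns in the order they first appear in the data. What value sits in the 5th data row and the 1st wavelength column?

With rows in first-appearance order of sample_id, row 5 is sample_id=S017. wavelength columns in first-appearance order: 660nm, 670nm, 620nm, 700nm; column 1 is 660nm.
Long rows with sample_id=S017, wavelength=660nm: 40.01 + 61.2 + 97.41 = 198.62.

198.62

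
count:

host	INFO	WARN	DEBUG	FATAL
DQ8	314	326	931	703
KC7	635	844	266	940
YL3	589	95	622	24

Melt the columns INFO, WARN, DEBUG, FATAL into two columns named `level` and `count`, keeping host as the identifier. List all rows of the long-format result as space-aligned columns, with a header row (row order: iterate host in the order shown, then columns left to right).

Each (host, column) pair becomes one row: 3 × 4 = 12 rows.
For example, (DQ8, INFO) → count=314.

host  level  count
DQ8   INFO   314  
DQ8   WARN   326  
DQ8   DEBUG  931  
DQ8   FATAL  703  
KC7   INFO   635  
KC7   WARN   844  
KC7   DEBUG  266  
KC7   FATAL  940  
YL3   INFO   589  
YL3   WARN   95   
YL3   DEBUG  622  
YL3   FATAL  24   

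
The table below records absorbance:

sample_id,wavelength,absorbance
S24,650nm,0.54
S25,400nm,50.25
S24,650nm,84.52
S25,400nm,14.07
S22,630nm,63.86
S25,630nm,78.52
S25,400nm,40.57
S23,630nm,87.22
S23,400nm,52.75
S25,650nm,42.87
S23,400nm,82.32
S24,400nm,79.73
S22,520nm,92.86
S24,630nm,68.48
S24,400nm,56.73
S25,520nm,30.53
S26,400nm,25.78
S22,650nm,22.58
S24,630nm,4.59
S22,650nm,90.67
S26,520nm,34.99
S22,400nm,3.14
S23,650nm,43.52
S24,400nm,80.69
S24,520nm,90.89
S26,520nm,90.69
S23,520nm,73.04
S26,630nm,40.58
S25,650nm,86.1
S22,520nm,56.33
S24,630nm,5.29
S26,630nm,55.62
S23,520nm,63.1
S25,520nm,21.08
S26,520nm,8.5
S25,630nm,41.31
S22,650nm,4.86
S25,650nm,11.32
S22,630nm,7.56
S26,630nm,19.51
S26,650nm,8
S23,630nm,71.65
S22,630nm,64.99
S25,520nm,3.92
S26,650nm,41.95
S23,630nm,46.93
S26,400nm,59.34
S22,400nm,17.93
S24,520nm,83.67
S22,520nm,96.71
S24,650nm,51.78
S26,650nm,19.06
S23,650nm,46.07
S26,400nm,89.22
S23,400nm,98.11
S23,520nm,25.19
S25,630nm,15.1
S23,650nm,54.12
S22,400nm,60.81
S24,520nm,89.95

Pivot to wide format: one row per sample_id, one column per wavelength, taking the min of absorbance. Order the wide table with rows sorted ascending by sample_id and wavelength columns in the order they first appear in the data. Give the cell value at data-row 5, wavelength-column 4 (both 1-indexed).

With rows sorted ascending by sample_id, row 5 is sample_id=S26. wavelength columns in first-appearance order: 650nm, 400nm, 630nm, 520nm; column 4 is 520nm.
Long rows with sample_id=S26, wavelength=520nm: min(34.99, 90.69, 8.5) = 8.5.

8.5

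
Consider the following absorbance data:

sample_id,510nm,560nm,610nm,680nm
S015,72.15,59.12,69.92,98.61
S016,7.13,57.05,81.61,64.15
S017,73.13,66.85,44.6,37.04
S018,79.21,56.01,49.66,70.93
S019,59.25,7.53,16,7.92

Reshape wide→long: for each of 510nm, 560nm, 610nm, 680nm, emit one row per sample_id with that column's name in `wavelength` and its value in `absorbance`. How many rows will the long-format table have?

5 sample_id values × 4 melted columns = 20 rows.

20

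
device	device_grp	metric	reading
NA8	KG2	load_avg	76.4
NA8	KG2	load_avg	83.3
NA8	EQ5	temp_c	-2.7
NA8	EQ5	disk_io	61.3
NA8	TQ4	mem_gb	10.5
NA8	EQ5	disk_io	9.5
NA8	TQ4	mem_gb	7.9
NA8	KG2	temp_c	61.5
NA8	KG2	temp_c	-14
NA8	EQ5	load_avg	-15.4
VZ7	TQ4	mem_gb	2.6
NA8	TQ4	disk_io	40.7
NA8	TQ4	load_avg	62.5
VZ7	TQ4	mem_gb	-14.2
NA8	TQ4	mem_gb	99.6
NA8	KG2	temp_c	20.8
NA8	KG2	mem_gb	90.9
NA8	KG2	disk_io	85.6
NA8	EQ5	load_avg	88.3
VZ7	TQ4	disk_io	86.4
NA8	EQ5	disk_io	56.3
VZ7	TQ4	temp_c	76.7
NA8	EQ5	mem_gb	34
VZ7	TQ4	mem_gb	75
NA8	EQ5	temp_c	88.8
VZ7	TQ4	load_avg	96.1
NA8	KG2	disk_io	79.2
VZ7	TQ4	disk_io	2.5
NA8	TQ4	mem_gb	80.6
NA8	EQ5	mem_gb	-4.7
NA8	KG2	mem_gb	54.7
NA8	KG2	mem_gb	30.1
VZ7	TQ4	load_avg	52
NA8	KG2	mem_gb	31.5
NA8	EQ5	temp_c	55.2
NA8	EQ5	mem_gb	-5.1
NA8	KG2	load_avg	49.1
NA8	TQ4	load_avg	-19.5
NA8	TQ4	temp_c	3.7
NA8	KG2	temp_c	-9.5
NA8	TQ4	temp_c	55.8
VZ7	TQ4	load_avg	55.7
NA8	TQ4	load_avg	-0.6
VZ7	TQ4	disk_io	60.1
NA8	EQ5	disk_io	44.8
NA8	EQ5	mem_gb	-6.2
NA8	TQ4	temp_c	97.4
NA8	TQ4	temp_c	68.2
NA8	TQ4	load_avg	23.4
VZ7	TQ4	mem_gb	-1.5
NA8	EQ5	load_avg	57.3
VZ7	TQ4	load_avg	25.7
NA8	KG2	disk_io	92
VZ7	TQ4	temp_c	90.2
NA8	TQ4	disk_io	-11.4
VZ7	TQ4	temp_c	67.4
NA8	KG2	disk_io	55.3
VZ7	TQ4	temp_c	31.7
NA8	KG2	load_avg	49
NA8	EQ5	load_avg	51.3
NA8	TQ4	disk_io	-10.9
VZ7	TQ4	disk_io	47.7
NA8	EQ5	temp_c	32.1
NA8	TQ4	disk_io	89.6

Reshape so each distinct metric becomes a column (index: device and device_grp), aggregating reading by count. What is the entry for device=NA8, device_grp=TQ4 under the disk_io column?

4

Rows with device=NA8, device_grp=TQ4 and metric=disk_io: reading values are 40.7, -11.4, -10.9, 89.6.
4 rows match — count = 4.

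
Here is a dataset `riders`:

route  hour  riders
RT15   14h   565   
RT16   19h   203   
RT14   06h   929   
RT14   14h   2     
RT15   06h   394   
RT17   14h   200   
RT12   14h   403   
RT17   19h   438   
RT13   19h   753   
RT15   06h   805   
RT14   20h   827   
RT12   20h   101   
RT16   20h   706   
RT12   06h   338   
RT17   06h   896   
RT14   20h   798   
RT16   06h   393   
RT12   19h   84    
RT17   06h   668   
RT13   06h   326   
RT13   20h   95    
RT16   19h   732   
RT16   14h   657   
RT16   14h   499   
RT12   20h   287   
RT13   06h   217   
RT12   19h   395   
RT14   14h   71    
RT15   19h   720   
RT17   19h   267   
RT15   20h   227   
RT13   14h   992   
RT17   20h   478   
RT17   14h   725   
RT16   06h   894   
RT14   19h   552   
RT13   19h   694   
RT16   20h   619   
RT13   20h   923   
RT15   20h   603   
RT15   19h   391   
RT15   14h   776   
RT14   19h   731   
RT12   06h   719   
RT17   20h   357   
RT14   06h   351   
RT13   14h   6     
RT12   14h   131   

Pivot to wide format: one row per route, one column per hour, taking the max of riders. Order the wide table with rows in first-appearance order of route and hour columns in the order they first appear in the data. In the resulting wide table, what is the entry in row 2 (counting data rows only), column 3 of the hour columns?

894

With rows in first-appearance order of route, row 2 is route=RT16. hour columns in first-appearance order: 14h, 19h, 06h, 20h; column 3 is 06h.
Long rows with route=RT16, hour=06h: max(393, 894) = 894.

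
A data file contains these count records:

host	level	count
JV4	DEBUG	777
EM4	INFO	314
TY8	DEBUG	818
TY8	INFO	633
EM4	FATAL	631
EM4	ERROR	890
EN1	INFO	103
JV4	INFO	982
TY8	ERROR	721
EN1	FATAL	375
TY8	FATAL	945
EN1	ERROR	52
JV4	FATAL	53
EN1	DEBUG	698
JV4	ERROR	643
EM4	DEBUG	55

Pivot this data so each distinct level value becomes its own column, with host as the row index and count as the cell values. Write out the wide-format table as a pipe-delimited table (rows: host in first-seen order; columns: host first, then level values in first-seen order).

Columns: host plus the 4 distinct level values (DEBUG, INFO, FATAL, ERROR).
For example, row JV4 column DEBUG takes count=777 from the long row (JV4, DEBUG).

| host | DEBUG | INFO | FATAL | ERROR |
| JV4 | 777 | 982 | 53 | 643 |
| EM4 | 55 | 314 | 631 | 890 |
| TY8 | 818 | 633 | 945 | 721 |
| EN1 | 698 | 103 | 375 | 52 |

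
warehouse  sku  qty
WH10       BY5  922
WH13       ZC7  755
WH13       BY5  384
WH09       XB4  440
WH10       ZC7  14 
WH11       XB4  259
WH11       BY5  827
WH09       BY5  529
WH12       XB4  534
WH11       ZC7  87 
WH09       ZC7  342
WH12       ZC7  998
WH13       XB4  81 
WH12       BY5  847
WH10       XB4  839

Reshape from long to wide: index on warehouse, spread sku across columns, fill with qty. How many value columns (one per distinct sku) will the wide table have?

3

3 distinct sku values: BY5, ZC7, XB4.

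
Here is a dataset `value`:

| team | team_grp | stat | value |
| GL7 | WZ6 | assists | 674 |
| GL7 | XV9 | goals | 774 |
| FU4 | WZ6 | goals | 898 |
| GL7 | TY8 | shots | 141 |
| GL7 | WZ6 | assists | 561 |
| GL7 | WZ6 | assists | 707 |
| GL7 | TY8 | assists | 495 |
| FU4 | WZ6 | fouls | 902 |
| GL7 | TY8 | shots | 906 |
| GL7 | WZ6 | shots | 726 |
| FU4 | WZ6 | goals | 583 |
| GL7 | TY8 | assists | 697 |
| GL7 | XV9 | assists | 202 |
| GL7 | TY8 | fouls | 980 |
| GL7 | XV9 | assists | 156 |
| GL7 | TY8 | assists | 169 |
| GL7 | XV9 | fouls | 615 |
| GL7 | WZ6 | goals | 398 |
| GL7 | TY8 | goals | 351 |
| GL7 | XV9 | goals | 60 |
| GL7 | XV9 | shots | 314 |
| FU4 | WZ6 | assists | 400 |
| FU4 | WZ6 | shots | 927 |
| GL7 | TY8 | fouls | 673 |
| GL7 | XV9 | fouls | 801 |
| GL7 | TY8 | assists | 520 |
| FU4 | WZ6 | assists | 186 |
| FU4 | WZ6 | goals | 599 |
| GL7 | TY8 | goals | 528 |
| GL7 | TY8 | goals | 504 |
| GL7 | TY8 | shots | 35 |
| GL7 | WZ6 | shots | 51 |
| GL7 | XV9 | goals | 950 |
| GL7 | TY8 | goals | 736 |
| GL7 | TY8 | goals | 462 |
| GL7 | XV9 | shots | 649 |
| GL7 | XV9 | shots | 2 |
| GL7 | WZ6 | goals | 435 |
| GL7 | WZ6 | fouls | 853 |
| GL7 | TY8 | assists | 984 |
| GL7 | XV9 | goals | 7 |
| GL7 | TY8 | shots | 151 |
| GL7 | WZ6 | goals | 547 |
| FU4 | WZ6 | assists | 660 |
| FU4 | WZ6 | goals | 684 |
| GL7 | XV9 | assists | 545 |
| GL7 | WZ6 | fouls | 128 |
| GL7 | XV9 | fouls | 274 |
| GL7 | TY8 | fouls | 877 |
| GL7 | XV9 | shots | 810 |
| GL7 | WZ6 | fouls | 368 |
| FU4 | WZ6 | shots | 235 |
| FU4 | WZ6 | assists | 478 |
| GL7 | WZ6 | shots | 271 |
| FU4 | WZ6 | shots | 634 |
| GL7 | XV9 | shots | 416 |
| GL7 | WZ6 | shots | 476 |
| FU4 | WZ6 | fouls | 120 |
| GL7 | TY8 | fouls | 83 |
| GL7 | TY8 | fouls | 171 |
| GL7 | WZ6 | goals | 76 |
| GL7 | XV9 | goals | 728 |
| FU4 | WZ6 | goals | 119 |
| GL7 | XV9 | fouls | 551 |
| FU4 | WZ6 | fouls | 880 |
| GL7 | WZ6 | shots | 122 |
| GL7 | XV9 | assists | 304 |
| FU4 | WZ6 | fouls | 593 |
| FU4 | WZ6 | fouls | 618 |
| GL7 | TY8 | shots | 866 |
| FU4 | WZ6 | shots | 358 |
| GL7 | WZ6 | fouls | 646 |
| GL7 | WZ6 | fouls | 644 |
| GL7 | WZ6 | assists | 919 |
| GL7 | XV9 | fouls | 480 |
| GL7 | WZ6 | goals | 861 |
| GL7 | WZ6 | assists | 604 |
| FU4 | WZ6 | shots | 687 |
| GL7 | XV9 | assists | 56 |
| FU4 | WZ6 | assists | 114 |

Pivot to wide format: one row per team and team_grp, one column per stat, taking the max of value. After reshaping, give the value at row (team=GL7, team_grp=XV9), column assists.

545

Rows with team=GL7, team_grp=XV9 and stat=assists: value values are 202, 156, 545, 304, 56.
max(202, 156, 545, 304, 56) = 545.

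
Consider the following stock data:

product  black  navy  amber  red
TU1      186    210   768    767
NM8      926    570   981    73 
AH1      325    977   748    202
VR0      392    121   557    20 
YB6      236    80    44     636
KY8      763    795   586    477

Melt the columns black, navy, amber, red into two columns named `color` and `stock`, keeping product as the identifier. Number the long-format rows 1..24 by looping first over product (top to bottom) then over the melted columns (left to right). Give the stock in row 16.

20

24 rows total (6 × 4). Row 16: index ⌊(16-1)/4⌋ = 3 into product → VR0; (16-1) mod 4 = 3 into the melted columns → red.
So row 16 is (VR0, red, 20); stock = 20.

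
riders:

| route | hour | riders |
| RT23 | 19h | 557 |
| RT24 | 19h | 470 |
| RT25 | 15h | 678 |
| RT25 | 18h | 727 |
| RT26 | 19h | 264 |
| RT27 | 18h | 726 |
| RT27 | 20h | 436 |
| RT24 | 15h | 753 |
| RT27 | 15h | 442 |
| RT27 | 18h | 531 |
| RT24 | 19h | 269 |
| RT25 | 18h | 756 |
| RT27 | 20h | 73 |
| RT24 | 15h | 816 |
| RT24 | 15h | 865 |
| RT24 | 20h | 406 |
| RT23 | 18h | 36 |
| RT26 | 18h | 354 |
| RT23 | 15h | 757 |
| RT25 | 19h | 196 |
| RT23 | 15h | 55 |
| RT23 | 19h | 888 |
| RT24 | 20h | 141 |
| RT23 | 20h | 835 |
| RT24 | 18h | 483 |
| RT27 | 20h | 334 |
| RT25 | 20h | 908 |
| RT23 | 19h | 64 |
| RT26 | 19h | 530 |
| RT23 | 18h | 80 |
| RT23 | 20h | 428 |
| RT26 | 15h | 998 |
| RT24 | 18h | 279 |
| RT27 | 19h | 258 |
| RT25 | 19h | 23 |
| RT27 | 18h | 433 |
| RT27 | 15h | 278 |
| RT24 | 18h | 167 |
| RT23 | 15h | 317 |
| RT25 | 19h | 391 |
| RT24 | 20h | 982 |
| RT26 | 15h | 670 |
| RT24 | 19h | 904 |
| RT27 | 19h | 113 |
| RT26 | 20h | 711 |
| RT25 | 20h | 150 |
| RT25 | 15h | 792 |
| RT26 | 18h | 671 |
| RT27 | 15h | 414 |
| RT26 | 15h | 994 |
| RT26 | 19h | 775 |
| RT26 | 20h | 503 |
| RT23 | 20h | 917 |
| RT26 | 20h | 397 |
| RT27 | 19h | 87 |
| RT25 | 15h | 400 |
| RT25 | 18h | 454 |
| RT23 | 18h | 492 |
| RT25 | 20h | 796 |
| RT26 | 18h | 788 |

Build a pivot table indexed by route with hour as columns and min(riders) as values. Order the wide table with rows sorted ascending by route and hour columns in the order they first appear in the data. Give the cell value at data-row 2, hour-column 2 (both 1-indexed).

753

With rows sorted ascending by route, row 2 is route=RT24. hour columns in first-appearance order: 19h, 15h, 18h, 20h; column 2 is 15h.
Long rows with route=RT24, hour=15h: min(753, 816, 865) = 753.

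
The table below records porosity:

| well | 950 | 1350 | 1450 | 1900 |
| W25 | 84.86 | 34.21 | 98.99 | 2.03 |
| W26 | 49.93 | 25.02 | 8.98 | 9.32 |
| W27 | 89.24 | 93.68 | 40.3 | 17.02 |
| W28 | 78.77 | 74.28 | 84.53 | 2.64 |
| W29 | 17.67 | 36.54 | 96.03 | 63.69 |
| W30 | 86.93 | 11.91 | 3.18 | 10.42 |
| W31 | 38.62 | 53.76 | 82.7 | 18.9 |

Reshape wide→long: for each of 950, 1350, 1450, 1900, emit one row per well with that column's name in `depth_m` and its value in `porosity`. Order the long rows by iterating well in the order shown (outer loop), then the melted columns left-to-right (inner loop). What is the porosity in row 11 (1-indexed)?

40.3

28 rows total (7 × 4). Row 11: index ⌊(11-1)/4⌋ = 2 into well → W27; (11-1) mod 4 = 2 into the melted columns → 1450.
So row 11 is (W27, 1450, 40.3); porosity = 40.3.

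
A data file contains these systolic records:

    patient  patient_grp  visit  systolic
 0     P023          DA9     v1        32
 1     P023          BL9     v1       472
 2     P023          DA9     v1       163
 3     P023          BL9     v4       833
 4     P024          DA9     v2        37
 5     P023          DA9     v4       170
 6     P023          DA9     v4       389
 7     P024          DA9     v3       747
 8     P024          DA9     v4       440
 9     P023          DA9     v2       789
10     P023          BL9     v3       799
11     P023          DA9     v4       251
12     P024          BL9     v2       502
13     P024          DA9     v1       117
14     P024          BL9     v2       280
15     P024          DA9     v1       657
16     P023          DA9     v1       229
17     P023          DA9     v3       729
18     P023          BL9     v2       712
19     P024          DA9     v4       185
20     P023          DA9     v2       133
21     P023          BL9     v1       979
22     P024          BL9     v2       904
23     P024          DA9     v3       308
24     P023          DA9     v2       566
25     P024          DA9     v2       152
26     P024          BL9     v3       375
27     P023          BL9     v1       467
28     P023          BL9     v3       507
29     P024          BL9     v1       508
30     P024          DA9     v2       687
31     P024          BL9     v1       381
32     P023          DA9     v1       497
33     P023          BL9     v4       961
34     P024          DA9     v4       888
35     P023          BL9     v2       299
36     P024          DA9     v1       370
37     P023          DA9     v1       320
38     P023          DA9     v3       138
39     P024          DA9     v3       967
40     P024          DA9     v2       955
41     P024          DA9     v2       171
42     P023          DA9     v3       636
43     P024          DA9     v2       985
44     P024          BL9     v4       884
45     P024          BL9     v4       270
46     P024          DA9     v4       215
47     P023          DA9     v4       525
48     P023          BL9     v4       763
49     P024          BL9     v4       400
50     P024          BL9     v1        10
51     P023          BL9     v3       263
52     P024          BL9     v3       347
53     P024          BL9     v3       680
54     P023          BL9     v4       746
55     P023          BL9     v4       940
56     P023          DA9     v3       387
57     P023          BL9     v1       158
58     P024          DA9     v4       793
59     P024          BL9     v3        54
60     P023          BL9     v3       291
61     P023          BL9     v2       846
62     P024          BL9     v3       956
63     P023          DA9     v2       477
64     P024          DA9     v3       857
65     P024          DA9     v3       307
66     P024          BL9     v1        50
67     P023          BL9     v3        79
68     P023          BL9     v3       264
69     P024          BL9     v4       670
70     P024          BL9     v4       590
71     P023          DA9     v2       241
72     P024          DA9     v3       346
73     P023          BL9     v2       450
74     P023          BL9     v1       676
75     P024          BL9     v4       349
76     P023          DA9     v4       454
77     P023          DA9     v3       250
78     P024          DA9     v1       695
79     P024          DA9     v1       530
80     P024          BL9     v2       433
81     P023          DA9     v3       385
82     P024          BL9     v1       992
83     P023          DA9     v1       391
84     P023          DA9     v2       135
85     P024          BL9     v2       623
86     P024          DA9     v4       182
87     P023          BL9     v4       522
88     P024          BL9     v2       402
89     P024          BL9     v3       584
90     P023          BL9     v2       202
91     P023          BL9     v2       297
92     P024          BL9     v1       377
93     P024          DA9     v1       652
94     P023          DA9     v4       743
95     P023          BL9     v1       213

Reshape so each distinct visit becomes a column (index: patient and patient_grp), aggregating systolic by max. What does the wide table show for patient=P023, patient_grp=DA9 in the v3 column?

Rows with patient=P023, patient_grp=DA9 and visit=v3: systolic values are 729, 138, 636, 387, 250, 385.
max(729, 138, 636, 387, 250, 385) = 729.

729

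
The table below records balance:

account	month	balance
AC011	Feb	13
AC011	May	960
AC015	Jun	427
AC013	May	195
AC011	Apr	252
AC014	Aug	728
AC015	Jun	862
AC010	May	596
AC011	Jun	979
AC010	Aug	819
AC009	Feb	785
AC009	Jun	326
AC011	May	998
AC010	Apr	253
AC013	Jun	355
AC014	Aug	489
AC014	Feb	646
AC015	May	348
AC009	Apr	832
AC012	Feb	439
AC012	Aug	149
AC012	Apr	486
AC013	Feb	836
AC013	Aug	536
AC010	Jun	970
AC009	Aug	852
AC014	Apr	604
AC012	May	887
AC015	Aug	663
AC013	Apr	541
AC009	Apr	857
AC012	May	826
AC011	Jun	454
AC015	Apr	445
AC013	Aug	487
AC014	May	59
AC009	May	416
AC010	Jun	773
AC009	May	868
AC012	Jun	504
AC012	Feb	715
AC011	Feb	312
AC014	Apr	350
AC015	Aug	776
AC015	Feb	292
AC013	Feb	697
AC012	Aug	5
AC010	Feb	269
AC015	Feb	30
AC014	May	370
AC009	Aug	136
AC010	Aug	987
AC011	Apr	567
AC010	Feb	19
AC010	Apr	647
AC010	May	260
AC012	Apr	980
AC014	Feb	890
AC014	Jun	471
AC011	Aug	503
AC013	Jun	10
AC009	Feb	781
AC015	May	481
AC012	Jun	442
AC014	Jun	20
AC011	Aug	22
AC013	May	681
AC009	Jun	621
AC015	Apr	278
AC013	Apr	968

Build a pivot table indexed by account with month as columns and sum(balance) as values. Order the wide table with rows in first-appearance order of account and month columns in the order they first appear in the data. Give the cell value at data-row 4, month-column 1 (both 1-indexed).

With rows in first-appearance order of account, row 4 is account=AC014. month columns in first-appearance order: Feb, May, Jun, Apr, Aug; column 1 is Feb.
Long rows with account=AC014, month=Feb: 646 + 890 = 1536.

1536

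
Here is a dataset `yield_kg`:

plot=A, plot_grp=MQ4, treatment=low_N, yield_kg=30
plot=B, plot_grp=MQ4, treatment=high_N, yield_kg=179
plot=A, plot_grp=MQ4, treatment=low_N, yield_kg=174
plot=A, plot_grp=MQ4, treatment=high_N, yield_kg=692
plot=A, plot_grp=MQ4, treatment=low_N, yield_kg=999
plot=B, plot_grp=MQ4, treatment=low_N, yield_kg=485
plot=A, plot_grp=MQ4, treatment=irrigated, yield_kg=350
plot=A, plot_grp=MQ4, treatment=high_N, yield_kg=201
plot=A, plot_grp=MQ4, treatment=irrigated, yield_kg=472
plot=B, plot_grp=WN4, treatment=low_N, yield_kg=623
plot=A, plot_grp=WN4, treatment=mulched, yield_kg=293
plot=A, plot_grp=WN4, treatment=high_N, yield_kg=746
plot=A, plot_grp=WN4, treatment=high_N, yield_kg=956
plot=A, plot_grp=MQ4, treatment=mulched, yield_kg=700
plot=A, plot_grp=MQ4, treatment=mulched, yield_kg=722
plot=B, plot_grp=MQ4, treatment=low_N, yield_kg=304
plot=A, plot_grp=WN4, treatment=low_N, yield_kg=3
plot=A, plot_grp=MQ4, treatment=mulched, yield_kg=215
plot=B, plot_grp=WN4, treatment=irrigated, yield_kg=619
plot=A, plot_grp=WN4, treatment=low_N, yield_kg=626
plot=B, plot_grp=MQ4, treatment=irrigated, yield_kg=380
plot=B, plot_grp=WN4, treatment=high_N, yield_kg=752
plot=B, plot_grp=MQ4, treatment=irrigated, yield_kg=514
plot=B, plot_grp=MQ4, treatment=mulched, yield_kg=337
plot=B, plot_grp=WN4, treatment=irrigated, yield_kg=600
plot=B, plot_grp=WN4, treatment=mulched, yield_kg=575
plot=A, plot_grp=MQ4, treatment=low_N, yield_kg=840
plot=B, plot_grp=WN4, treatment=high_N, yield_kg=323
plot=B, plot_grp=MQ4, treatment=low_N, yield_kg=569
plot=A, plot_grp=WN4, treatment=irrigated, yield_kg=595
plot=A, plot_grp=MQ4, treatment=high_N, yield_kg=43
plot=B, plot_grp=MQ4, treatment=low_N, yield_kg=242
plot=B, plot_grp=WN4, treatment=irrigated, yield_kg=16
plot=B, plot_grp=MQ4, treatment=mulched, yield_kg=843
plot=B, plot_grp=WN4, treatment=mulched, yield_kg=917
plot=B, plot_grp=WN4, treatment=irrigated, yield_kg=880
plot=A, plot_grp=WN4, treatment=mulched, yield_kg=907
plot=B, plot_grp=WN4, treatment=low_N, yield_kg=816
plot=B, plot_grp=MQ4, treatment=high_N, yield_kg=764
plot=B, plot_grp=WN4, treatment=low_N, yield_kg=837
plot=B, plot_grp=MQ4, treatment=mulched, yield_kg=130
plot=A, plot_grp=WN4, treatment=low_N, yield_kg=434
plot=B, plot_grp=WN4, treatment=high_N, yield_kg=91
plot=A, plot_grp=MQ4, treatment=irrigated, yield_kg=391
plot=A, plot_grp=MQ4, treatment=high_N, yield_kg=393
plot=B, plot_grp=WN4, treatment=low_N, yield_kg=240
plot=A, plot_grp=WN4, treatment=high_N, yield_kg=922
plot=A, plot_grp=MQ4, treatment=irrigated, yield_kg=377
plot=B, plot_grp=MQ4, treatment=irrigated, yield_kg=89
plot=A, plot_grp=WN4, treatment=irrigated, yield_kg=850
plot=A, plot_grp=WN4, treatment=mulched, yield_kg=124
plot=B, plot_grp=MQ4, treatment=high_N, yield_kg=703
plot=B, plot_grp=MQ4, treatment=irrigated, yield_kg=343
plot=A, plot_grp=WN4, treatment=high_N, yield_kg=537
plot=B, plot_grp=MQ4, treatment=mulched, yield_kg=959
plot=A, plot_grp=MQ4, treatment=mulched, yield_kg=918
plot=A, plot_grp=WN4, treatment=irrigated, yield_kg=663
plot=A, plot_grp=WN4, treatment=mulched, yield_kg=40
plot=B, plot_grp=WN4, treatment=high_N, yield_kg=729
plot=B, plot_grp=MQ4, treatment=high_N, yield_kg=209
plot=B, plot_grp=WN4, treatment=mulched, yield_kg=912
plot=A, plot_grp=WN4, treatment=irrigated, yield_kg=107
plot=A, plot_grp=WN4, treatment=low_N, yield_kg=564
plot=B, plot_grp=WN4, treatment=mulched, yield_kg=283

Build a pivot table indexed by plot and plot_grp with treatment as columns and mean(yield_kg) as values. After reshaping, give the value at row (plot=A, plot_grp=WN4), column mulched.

Rows with plot=A, plot_grp=WN4 and treatment=mulched: yield_kg values are 293, 907, 124, 40.
(293 + 907 + 124 + 40) / 4 = 341.

341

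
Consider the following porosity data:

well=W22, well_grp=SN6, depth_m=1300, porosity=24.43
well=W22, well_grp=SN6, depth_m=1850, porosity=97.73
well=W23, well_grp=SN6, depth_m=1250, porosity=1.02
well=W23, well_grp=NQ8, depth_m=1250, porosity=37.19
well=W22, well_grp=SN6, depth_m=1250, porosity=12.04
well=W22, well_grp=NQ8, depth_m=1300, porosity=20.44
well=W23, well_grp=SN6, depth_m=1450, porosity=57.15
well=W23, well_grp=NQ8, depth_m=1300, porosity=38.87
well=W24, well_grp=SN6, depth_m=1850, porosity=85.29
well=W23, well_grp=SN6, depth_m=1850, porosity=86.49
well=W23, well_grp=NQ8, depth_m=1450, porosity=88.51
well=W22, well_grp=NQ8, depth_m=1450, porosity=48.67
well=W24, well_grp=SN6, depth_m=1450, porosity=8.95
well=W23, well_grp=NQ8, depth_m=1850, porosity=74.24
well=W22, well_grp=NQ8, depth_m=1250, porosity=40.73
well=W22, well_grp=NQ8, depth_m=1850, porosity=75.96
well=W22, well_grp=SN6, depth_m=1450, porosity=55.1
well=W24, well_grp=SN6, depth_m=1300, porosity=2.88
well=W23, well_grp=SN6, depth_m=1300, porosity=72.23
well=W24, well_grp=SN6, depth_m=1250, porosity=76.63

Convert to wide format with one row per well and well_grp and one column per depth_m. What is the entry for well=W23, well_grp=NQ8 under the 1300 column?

38.87

Wide layout: rows indexed by well and well_grp, columns are the 4 distinct depth_m values (1300, 1850, 1250, 1450).
Cell (well=W23, well_grp=NQ8, depth_m=1300) draws from the long row where well=W23, well_grp=NQ8 and depth_m=1300, which has porosity=38.87.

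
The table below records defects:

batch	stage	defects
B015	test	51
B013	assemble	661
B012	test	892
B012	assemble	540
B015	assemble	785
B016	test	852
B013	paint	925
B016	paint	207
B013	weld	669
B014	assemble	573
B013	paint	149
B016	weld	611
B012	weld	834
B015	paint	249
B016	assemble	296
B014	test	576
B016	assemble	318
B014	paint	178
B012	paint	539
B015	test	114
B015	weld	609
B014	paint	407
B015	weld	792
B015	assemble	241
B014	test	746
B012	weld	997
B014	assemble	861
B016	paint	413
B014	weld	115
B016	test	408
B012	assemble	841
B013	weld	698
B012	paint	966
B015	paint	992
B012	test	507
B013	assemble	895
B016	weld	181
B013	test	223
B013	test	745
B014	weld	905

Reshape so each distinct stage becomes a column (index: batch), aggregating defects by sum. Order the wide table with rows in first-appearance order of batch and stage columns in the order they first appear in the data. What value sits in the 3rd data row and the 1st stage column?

With rows in first-appearance order of batch, row 3 is batch=B012. stage columns in first-appearance order: test, assemble, paint, weld; column 1 is test.
Long rows with batch=B012, stage=test: 892 + 507 = 1399.

1399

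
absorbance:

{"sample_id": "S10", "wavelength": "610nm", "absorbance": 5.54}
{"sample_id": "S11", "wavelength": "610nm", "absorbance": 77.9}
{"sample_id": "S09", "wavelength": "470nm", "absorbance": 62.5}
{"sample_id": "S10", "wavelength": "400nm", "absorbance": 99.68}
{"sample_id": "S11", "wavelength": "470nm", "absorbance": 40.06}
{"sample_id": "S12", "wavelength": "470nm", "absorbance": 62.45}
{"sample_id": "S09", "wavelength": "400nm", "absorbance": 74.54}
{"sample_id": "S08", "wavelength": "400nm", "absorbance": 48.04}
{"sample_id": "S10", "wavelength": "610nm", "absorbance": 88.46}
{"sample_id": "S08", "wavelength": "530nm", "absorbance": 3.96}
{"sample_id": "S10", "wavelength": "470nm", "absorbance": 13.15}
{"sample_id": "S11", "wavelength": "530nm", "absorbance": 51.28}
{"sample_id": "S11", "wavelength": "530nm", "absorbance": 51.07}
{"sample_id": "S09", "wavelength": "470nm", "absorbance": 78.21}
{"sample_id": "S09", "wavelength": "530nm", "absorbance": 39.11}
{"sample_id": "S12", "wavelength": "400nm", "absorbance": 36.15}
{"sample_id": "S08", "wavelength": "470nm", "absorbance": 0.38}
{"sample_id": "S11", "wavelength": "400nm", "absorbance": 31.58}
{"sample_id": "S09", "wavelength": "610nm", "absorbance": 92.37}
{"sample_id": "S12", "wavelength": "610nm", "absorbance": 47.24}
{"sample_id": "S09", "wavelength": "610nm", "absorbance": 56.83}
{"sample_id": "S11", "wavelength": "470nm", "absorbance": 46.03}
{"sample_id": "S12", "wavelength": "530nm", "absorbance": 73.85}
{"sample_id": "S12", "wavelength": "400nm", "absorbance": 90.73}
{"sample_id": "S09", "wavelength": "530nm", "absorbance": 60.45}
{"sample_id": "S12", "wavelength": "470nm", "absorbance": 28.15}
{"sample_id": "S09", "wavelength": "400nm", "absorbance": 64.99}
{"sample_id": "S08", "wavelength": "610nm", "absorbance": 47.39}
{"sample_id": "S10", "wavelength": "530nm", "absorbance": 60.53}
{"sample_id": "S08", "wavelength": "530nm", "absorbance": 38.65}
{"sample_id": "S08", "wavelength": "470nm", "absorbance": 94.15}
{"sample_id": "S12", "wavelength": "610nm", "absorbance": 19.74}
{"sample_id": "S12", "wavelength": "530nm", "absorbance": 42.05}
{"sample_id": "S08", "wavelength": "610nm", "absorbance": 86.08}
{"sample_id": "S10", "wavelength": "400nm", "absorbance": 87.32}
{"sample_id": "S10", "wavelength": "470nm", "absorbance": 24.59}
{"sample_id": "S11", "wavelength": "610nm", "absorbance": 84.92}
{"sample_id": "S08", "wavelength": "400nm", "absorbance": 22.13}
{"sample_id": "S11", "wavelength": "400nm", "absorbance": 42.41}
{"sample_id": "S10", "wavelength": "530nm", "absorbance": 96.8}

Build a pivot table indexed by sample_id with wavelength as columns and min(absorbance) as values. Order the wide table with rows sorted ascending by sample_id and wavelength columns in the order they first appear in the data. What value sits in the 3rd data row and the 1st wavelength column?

5.54

With rows sorted ascending by sample_id, row 3 is sample_id=S10. wavelength columns in first-appearance order: 610nm, 470nm, 400nm, 530nm; column 1 is 610nm.
Long rows with sample_id=S10, wavelength=610nm: min(5.54, 88.46) = 5.54.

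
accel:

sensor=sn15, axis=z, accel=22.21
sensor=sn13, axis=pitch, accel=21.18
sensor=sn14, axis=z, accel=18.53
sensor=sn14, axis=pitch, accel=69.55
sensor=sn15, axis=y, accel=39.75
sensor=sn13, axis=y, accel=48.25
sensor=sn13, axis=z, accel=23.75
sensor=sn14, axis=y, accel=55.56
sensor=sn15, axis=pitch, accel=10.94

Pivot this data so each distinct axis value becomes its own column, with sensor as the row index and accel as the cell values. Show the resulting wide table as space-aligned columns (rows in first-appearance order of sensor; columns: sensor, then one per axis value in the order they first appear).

sensor  z      pitch  y    
sn15    22.21  10.94  39.75
sn13    23.75  21.18  48.25
sn14    18.53  69.55  55.56

Columns: sensor plus the 3 distinct axis values (z, pitch, y).
For example, row sn15 column z takes accel=22.21 from the long row (sn15, z).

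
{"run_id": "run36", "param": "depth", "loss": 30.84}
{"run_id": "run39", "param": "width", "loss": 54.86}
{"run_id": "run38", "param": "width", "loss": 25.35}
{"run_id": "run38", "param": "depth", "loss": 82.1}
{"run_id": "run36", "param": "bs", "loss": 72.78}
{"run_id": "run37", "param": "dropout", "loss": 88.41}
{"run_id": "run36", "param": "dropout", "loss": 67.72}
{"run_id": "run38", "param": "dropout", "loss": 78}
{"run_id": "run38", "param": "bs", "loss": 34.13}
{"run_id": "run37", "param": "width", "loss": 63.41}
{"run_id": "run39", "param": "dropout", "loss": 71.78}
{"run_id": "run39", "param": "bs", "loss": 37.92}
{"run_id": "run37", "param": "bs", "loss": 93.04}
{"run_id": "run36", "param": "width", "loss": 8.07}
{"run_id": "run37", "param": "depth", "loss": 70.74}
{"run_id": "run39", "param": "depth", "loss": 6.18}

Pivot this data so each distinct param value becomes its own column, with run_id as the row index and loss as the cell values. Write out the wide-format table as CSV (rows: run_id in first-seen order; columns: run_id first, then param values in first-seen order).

Columns: run_id plus the 4 distinct param values (depth, width, bs, dropout).
For example, row run36 column depth takes loss=30.84 from the long row (run36, depth).

run_id,depth,width,bs,dropout
run36,30.84,8.07,72.78,67.72
run39,6.18,54.86,37.92,71.78
run38,82.1,25.35,34.13,78
run37,70.74,63.41,93.04,88.41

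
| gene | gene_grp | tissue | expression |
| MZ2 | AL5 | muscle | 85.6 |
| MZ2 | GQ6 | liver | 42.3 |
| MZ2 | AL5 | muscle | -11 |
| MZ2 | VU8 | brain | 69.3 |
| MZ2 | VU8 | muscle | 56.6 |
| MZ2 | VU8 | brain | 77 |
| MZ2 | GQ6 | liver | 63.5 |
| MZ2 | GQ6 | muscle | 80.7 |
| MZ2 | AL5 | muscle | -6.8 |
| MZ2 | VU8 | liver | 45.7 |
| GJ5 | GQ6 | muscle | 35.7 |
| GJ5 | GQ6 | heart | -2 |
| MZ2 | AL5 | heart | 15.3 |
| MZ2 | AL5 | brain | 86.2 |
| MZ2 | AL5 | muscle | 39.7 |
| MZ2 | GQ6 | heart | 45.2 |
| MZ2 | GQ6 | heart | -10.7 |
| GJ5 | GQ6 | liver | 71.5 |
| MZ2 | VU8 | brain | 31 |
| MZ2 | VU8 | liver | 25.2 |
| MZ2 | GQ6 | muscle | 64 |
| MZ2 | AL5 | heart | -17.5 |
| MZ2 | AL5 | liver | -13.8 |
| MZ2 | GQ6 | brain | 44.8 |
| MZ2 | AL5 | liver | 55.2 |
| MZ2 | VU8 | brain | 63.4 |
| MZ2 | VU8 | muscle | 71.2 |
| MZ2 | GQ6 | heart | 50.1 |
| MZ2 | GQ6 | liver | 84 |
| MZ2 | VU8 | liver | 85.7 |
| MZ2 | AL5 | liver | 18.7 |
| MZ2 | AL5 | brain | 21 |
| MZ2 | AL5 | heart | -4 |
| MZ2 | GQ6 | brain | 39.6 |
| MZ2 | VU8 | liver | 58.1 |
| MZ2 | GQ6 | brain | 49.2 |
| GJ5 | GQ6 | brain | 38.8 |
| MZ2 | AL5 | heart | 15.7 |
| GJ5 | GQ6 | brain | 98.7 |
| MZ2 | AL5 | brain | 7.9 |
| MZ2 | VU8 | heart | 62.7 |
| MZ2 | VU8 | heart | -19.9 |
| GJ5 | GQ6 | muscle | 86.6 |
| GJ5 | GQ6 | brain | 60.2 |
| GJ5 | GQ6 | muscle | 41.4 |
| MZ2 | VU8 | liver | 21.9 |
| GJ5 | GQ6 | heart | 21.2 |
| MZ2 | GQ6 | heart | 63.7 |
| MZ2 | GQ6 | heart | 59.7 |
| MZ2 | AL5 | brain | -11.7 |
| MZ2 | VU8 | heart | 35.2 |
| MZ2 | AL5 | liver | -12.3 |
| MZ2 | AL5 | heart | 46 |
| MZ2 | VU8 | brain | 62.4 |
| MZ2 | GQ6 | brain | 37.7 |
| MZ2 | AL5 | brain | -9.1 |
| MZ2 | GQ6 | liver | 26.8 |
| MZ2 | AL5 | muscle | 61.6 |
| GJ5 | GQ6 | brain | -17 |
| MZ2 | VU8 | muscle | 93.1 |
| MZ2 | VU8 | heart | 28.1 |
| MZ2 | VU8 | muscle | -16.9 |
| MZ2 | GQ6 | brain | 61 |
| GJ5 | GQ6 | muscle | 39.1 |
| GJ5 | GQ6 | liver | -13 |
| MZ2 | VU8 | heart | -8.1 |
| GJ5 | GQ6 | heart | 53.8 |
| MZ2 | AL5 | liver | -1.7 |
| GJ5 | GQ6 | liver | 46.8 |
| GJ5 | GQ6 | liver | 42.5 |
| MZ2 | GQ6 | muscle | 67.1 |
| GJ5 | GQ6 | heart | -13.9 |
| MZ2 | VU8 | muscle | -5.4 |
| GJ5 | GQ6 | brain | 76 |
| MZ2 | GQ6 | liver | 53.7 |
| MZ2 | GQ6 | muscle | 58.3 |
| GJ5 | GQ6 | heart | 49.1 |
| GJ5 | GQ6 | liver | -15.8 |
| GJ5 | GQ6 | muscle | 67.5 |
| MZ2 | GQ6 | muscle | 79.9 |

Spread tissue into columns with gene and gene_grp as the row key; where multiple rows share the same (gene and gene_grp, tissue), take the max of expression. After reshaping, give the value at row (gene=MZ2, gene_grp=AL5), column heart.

Rows with gene=MZ2, gene_grp=AL5 and tissue=heart: expression values are 15.3, -17.5, -4, 15.7, 46.
max(15.3, -17.5, -4, 15.7, 46) = 46.

46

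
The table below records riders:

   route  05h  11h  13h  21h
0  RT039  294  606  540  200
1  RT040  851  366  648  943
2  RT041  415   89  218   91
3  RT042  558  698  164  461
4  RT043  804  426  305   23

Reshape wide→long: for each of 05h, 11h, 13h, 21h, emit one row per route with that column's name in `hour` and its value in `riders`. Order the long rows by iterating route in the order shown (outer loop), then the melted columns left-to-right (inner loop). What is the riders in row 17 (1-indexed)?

804

20 rows total (5 × 4). Row 17: index ⌊(17-1)/4⌋ = 4 into route → RT043; (17-1) mod 4 = 0 into the melted columns → 05h.
So row 17 is (RT043, 05h, 804); riders = 804.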